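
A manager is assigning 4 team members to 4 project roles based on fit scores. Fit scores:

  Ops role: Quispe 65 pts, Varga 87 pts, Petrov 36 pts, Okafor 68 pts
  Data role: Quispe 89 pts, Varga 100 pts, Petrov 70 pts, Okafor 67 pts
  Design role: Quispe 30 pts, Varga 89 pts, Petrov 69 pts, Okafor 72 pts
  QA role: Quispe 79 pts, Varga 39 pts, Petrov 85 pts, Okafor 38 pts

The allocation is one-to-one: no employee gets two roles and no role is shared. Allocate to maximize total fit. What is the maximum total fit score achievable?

Max total: 333 pts

Optimal: Quispe→Data role (89 pts), Varga→Ops role (87 pts), Petrov→QA role (85 pts), Okafor→Design role (72 pts) — total 89+87+85+72 = 333 pts.
Row-greedy (each employee in turn takes its best remaining role) gives 331 pts, worse by 2.
Next-best assignment: Quispe→Data role, Varga→Design role, Petrov→QA role, Okafor→Ops role = 331 pts.
Swapping Petrov↔Varga (Petrov→Ops role 36 pts, Varga→QA role 39 pts) loses 97.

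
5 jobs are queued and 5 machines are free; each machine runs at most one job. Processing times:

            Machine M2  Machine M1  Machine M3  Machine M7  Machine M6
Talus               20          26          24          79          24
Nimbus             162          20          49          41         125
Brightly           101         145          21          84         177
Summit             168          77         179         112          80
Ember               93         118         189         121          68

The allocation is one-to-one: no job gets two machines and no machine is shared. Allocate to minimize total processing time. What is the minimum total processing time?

This is the linear assignment problem.
Optimal: Talus→Machine M2 (20 min), Nimbus→Machine M7 (41 min), Brightly→Machine M3 (21 min), Summit→Machine M1 (77 min), Ember→Machine M6 (68 min) — total 20+41+21+77+68 = 227 min.
Column-greedy (each machine in turn goes to its cheapest remaining job) gives 241 min, worse by 14.
Swapping Nimbus↔Summit (Nimbus→Machine M1 20 min, Summit→Machine M7 112 min) adds 14.

Min total: 227 min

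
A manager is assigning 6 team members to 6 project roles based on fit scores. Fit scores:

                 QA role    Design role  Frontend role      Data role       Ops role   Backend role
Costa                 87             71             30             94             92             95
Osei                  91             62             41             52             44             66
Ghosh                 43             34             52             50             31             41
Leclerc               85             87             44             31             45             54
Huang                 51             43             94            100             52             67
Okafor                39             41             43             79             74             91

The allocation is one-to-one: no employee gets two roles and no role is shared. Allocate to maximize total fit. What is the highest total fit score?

Optimal: Costa→Ops role (92 pts), Osei→QA role (91 pts), Ghosh→Frontend role (52 pts), Leclerc→Design role (87 pts), Huang→Data role (100 pts), Okafor→Backend role (91 pts) — total 92+91+52+87+100+91 = 513 pts.
Row-greedy (each employee in turn takes its best remaining role) gives 499 pts, worse by 14.

Max total: 513 pts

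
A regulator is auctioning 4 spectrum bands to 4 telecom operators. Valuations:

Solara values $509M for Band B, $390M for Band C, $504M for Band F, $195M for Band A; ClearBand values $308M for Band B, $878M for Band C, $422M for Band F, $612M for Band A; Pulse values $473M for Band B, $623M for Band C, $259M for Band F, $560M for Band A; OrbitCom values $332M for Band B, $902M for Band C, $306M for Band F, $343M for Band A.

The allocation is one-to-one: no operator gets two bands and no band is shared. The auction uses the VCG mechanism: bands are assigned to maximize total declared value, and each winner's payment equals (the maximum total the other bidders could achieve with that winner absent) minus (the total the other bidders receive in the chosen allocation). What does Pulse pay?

Pulse pays $5M.

Efficient allocation: Solara→Band F ($504M), ClearBand→Band A ($612M), Pulse→Band B ($473M), OrbitCom→Band C ($902M); total welfare W = $2491M.
Pulse receives Band B at value $473M, so the others get W − 473 = $2018M.
Without Pulse: best allocation of the remaining 3 bidders over all 4 bands is Solara→Band B ($509M), ClearBand→Band A ($612M), OrbitCom→Band C ($902M), total $2023M.
VCG payment = (others' best without Pulse) − (others' welfare with Pulse) = 2023 − 2018 = $5M.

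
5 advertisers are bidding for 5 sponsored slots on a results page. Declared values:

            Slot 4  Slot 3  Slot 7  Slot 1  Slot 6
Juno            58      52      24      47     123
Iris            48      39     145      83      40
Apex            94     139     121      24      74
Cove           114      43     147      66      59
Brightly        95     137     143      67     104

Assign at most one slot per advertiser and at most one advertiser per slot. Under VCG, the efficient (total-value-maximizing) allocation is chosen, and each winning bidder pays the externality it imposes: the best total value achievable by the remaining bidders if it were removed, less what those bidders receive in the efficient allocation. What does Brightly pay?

Efficient allocation: Juno→Slot 6 ($123), Iris→Slot 1 ($83), Apex→Slot 3 ($139), Cove→Slot 4 ($114), Brightly→Slot 7 ($143); total welfare W = $602.
Brightly receives Slot 7 at value $143, so the others get W − 143 = $459.
Without Brightly: best allocation of the remaining 4 bidders over all 5 slots is Juno→Slot 6 ($123), Iris→Slot 7 ($145), Apex→Slot 3 ($139), Cove→Slot 4 ($114), total $521.
VCG payment = (others' best without Brightly) − (others' welfare with Brightly) = 521 − 459 = $62.

Brightly pays $62.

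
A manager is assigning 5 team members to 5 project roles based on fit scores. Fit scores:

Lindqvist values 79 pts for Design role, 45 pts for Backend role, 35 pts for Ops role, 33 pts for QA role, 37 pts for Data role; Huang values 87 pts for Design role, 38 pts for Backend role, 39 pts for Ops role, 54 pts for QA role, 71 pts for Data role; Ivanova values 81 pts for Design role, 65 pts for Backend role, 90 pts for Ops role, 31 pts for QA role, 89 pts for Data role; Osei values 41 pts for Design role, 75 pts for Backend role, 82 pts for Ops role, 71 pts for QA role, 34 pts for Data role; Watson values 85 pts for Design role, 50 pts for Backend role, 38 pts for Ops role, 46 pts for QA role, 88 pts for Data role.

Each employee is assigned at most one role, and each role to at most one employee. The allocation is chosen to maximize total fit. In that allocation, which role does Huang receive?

Optimal: Lindqvist→Design role (79 pts), Huang→QA role (54 pts), Ivanova→Ops role (90 pts), Osei→Backend role (75 pts), Watson→Data role (88 pts) — total 79+54+90+75+88 = 386 pts.
Max-entry greedy (repeatedly take the single best remaining cell) gives 373 pts, worse by 13.
No other one-to-one assignment exceeds 386 pts.
Huang's own top role is Design role (87 pts), but forcing Huang→Design role and reassigning the rest optimally gives only 381 pts — worse by 5.

Huang receives QA role.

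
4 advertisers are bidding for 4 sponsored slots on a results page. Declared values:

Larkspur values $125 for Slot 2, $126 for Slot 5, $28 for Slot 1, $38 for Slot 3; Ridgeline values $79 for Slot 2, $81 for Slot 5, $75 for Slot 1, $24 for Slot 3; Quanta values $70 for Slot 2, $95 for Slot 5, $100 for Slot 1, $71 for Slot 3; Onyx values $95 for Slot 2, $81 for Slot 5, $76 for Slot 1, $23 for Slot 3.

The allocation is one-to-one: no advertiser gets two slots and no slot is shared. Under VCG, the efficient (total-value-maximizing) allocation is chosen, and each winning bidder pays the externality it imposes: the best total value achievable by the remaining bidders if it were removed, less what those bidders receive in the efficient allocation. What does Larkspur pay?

Efficient allocation: Larkspur→Slot 5 ($126), Ridgeline→Slot 1 ($75), Quanta→Slot 3 ($71), Onyx→Slot 2 ($95); total welfare W = $367.
Larkspur receives Slot 5 at value $126, so the others get W − 126 = $241.
Without Larkspur: best allocation of the remaining 3 bidders over all 4 slots is Ridgeline→Slot 5 ($81), Quanta→Slot 1 ($100), Onyx→Slot 2 ($95), total $276.
VCG payment = (others' best without Larkspur) − (others' welfare with Larkspur) = 276 − 241 = $35.

Larkspur pays $35.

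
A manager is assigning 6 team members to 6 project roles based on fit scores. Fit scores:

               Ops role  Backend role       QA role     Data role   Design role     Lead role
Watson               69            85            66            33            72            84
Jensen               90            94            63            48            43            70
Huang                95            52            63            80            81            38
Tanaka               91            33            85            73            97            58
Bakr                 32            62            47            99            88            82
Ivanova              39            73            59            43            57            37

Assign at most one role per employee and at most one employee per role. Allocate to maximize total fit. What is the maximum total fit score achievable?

Max total: 528 pts

Optimal: Watson→Lead role (84 pts), Jensen→Backend role (94 pts), Huang→Ops role (95 pts), Tanaka→Design role (97 pts), Bakr→Data role (99 pts), Ivanova→QA role (59 pts) — total 84+94+95+97+99+59 = 528 pts.
Row-greedy (each employee in turn takes its best remaining role) gives 477 pts, worse by 51.
Checked against all permutations: 528 pts is optimal.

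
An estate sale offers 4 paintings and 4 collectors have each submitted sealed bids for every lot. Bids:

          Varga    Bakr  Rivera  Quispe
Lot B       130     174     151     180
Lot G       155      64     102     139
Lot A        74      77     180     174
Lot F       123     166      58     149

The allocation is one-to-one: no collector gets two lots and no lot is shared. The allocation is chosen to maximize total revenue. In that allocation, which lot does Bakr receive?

Bakr receives Lot F.

Treat this as an assignment problem: match each collector to one lot.
Optimal: Varga→Lot G ($155), Bakr→Lot F ($166), Rivera→Lot A ($180), Quispe→Lot B ($180) — total 155+166+180+180 = $681.
Row-greedy (each collector in turn takes its best remaining lot) gives $658, worse by 23.
Next-best assignment: Varga→Lot G, Bakr→Lot B, Rivera→Lot A, Quispe→Lot F = $658.
Bakr's own top lot is Lot B ($174), but forcing Bakr→Lot B and reassigning the rest optimally gives only $658 — worse by 23.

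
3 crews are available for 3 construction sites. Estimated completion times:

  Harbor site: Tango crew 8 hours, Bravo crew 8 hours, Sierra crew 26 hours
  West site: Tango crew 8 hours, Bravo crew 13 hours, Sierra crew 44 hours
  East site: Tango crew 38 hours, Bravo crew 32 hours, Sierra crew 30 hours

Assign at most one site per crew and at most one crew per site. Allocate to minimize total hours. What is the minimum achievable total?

Minimum total: 46 hours

This is the linear assignment problem.
Optimal: Tango crew→West site (8 hours), Bravo crew→Harbor site (8 hours), Sierra crew→East site (30 hours) — total 8+8+30 = 46 hours.
Every other assignment is strictly worse.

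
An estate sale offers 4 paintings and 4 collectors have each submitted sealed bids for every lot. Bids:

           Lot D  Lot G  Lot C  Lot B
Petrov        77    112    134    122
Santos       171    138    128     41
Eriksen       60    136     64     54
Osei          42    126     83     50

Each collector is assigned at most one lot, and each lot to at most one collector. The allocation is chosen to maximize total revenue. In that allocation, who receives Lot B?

Petrov receives Lot B.

Optimal: Petrov→Lot B ($122), Santos→Lot D ($171), Eriksen→Lot G ($136), Osei→Lot C ($83) — total 122+171+136+83 = $512.
Max-entry greedy (repeatedly take the single best remaining cell) gives $491, worse by 21.
Petrov's own top lot is Lot C ($134), but forcing Petrov→Lot C and reassigning the rest optimally gives only $491 — worse by 21.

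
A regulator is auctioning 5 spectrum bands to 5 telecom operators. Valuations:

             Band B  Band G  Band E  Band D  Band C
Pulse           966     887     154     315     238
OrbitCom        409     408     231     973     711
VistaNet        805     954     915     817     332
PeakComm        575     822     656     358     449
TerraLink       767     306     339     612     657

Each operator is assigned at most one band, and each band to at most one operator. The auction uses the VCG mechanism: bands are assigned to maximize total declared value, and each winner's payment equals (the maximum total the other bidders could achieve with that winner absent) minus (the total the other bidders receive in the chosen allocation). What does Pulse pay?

Pulse pays $110M.

Efficient allocation: Pulse→Band B ($966M), OrbitCom→Band D ($973M), VistaNet→Band E ($915M), PeakComm→Band G ($822M), TerraLink→Band C ($657M); total welfare W = $4333M.
Pulse receives Band B at value $966M, so the others get W − 966 = $3367M.
Without Pulse: best allocation of the remaining 4 bidders over all 5 bands is OrbitCom→Band D ($973M), VistaNet→Band E ($915M), PeakComm→Band G ($822M), TerraLink→Band B ($767M), total $3477M.
VCG payment = (others' best without Pulse) − (others' welfare with Pulse) = 3477 − 3367 = $110M.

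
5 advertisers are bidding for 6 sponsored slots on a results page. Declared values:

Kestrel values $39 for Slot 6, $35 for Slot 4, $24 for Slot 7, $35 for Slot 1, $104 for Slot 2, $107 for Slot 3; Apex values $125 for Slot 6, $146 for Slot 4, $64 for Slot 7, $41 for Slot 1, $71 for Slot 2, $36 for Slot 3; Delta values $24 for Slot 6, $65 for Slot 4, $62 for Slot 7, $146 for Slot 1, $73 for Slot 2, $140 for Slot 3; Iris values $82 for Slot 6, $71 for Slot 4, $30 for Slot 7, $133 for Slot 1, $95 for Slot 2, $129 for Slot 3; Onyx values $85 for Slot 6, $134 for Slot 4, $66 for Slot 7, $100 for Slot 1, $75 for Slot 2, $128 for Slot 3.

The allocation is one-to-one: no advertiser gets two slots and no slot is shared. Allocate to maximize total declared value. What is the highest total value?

Treat this as an assignment problem: match each advertiser to one slot.
Optimal: Kestrel→Slot 2 ($104), Apex→Slot 6 ($125), Delta→Slot 1 ($146), Iris→Slot 3 ($129), Onyx→Slot 4 ($134) — total 104+125+146+129+134 = $638.
Column-greedy (each slot in turn goes to its best remaining advertiser) gives $558, worse by 80.
Swapping Kestrel↔Iris (Kestrel→Slot 3 $107, Iris→Slot 2 $95) loses 31.

Maximum total: $638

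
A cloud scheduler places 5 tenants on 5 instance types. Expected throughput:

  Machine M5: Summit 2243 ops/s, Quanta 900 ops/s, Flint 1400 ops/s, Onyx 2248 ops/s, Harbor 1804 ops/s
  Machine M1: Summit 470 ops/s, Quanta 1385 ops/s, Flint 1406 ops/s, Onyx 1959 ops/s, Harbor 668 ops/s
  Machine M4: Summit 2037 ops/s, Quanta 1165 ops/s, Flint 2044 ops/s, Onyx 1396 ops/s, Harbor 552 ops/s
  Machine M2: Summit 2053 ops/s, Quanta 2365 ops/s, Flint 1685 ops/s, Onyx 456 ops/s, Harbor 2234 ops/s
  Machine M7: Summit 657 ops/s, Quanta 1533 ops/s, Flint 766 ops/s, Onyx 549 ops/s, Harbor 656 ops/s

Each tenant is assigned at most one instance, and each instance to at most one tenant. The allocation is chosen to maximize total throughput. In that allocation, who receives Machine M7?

Quanta receives Machine M7.

Optimal: Summit→Machine M5 (2243 ops/s), Quanta→Machine M7 (1533 ops/s), Flint→Machine M4 (2044 ops/s), Onyx→Machine M1 (1959 ops/s), Harbor→Machine M2 (2234 ops/s) — total 2243+1533+2044+1959+2234 = 10013 ops/s.
Column-greedy (each instance in turn goes to its best remaining tenant) gives 8712 ops/s, worse by 1301.
Checked against all permutations: 10013 ops/s is optimal.
Quanta's own top instance is Machine M2 (2365 ops/s), but forcing Quanta→Machine M2 and reassigning the rest optimally gives only 9267 ops/s — worse by 746.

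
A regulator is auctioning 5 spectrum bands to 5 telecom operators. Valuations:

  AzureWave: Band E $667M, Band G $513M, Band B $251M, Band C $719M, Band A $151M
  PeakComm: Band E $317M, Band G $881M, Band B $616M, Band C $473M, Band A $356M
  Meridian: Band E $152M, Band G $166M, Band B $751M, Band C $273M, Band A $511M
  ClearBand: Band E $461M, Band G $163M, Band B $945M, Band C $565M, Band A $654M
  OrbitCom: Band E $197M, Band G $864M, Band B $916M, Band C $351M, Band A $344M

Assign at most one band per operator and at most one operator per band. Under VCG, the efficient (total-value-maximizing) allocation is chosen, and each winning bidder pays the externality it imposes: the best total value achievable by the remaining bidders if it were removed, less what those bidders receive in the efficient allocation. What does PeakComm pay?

PeakComm pays $380M.

Efficient allocation: AzureWave→Band E ($667M), PeakComm→Band G ($881M), Meridian→Band A ($511M), ClearBand→Band C ($565M), OrbitCom→Band B ($916M); total welfare W = $3540M.
PeakComm receives Band G at value $881M, so the others get W − 881 = $2659M.
Without PeakComm: best allocation of the remaining 4 bidders over all 5 bands is AzureWave→Band C ($719M), Meridian→Band A ($511M), ClearBand→Band B ($945M), OrbitCom→Band G ($864M), total $3039M.
VCG payment = (others' best without PeakComm) − (others' welfare with PeakComm) = 3039 − 2659 = $380M.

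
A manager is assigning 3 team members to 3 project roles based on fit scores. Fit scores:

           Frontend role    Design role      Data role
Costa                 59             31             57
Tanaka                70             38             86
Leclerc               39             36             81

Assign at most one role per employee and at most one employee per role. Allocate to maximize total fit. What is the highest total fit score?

Max total: 182 pts

Treat this as an assignment problem: match each employee to one role.
Optimal: Costa→Design role (31 pts), Tanaka→Frontend role (70 pts), Leclerc→Data role (81 pts) — total 31+70+81 = 182 pts.
Max-entry greedy (repeatedly take the single best remaining cell) gives 181 pts, worse by 1.
Swapping Leclerc↔Costa (Leclerc→Design role 36 pts, Costa→Data role 57 pts) loses 19.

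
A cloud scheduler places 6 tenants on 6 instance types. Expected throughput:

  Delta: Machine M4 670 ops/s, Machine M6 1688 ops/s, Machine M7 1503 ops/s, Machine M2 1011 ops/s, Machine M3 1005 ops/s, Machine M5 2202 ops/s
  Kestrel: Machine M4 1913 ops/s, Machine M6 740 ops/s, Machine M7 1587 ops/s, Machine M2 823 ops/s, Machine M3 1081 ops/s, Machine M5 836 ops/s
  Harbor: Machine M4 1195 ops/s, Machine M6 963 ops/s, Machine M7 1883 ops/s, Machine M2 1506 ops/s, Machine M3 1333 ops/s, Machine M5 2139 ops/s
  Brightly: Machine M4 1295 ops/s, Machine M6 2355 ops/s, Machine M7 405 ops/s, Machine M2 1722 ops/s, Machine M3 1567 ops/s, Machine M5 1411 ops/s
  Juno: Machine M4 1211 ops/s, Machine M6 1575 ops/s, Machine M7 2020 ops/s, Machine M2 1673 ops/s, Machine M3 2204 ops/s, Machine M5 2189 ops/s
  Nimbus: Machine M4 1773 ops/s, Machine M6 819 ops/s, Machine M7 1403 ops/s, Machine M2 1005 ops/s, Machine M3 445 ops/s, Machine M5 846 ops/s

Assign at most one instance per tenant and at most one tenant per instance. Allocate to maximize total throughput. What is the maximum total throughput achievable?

Maximum total: 11627 ops/s

Treat this as an assignment problem: match each tenant to one instance.
Optimal: Delta→Machine M5 (2202 ops/s), Kestrel→Machine M7 (1587 ops/s), Harbor→Machine M2 (1506 ops/s), Brightly→Machine M6 (2355 ops/s), Juno→Machine M3 (2204 ops/s), Nimbus→Machine M4 (1773 ops/s) — total 2202+1587+1506+2355+2204+1773 = 11627 ops/s.
Every other assignment is strictly worse.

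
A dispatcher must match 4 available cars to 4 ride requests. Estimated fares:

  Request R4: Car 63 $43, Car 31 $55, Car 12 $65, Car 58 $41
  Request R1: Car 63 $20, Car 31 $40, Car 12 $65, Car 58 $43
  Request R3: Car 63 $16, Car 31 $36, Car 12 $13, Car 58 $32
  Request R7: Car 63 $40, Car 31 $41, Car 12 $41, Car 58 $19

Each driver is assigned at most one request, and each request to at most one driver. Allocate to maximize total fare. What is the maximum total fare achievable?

Max total: $192

This is a one-to-one assignment (maximum-weight bipartite matching).
Optimal: Car 63→Request R7 ($40), Car 31→Request R4 ($55), Car 12→Request R1 ($65), Car 58→Request R3 ($32) — total 40+55+65+32 = $192.
Max-entry greedy (repeatedly take the single best remaining cell) gives $165, worse by 27.
Every other assignment is strictly worse.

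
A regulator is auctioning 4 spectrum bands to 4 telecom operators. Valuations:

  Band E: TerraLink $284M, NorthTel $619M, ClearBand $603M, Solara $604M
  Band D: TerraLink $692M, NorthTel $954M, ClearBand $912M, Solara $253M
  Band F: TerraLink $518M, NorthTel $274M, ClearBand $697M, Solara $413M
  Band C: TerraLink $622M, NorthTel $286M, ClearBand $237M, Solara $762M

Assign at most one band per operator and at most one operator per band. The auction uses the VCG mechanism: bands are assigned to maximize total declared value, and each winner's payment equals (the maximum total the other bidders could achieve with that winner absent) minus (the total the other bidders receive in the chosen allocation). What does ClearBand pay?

Efficient allocation: TerraLink→Band C ($622M), NorthTel→Band D ($954M), ClearBand→Band F ($697M), Solara→Band E ($604M); total welfare W = $2877M.
ClearBand receives Band F at value $697M, so the others get W − 697 = $2180M.
Without ClearBand: best allocation of the remaining 3 bidders over all 4 bands is TerraLink→Band F ($518M), NorthTel→Band D ($954M), Solara→Band C ($762M), total $2234M.
VCG payment = (others' best without ClearBand) − (others' welfare with ClearBand) = 2234 − 2180 = $54M.

ClearBand pays $54M.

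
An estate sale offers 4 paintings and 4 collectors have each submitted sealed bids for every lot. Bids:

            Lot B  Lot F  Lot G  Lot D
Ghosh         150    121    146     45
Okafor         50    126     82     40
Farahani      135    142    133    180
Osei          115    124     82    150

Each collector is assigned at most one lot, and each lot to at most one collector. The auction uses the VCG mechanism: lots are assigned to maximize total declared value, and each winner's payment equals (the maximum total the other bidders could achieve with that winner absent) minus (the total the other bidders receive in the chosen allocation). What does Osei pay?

Osei pays $4.

Efficient allocation: Ghosh→Lot G ($146), Okafor→Lot F ($126), Farahani→Lot D ($180), Osei→Lot B ($115); total welfare W = $567.
Osei receives Lot B at value $115, so the others get W − 115 = $452.
Without Osei: best allocation of the remaining 3 bidders over all 4 lots is Ghosh→Lot B ($150), Okafor→Lot F ($126), Farahani→Lot D ($180), total $456.
VCG payment = (others' best without Osei) − (others' welfare with Osei) = 456 − 452 = $4.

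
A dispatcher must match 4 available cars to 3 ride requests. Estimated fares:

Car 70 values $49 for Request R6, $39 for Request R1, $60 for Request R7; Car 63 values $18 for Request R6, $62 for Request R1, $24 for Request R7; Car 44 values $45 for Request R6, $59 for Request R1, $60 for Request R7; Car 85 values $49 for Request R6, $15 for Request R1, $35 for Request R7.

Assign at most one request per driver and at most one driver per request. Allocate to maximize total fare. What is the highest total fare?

Optimal: Car 70→Request R6 ($49), Car 63→Request R1 ($62), Car 44→Request R7 ($60) — total 49+62+60 = $171.
Checked against all permutations: $171 is optimal.

Maximum total: $171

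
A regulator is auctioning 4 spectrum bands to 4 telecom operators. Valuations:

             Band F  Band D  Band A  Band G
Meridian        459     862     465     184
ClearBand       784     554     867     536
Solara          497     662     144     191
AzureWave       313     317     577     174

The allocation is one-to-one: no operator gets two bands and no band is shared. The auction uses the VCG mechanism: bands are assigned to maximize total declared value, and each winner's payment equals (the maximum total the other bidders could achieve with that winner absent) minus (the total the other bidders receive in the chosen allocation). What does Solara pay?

Efficient allocation: Meridian→Band D ($862M), ClearBand→Band G ($536M), Solara→Band F ($497M), AzureWave→Band A ($577M); total welfare W = $2472M.
Solara receives Band F at value $497M, so the others get W − 497 = $1975M.
Without Solara: best allocation of the remaining 3 bidders over all 4 bands is Meridian→Band D ($862M), ClearBand→Band F ($784M), AzureWave→Band A ($577M), total $2223M.
VCG payment = (others' best without Solara) − (others' welfare with Solara) = 2223 − 1975 = $248M.

Solara pays $248M.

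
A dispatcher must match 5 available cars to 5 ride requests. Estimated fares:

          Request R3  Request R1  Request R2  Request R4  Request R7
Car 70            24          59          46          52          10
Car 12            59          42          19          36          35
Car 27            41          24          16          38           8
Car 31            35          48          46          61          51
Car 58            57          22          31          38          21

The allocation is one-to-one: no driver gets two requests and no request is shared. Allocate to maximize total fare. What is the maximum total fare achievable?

Maximum total: $238

Optimal: Car 70→Request R1 ($59), Car 12→Request R3 ($59), Car 27→Request R4 ($38), Car 31→Request R7 ($51), Car 58→Request R2 ($31) — total 59+59+38+51+31 = $238.
Column-greedy (each request in turn goes to its best remaining driver) gives $223, worse by 15.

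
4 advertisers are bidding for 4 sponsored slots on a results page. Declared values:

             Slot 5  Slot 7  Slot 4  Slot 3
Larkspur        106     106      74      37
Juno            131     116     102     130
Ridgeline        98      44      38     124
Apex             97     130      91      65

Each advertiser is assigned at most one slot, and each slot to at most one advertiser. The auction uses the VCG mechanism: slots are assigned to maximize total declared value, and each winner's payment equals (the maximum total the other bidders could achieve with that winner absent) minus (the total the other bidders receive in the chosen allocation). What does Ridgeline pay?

Ridgeline pays $28.

Efficient allocation: Larkspur→Slot 5 ($106), Juno→Slot 4 ($102), Ridgeline→Slot 3 ($124), Apex→Slot 7 ($130); total welfare W = $462.
Ridgeline receives Slot 3 at value $124, so the others get W − 124 = $338.
Without Ridgeline: best allocation of the remaining 3 bidders over all 4 slots is Larkspur→Slot 5 ($106), Juno→Slot 3 ($130), Apex→Slot 7 ($130), total $366.
VCG payment = (others' best without Ridgeline) − (others' welfare with Ridgeline) = 366 − 338 = $28.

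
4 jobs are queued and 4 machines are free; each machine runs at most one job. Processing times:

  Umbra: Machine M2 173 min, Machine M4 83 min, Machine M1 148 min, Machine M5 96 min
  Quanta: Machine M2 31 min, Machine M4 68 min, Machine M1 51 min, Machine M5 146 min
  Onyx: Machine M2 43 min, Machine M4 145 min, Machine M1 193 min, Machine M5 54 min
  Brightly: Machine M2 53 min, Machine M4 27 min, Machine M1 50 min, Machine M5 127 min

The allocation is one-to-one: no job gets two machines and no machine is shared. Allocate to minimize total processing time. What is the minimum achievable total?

Optimal: Umbra→Machine M5 (96 min), Quanta→Machine M1 (51 min), Onyx→Machine M2 (43 min), Brightly→Machine M4 (27 min) — total 96+51+43+27 = 217 min.
Row-greedy (each job in turn takes its cheapest remaining machine) gives 218 min, worse by 1.
Next-best assignment: Umbra→Machine M4, Quanta→Machine M2, Onyx→Machine M5, Brightly→Machine M1 = 218 min.
Checked against all permutations: 217 min is optimal.

Minimum total: 217 min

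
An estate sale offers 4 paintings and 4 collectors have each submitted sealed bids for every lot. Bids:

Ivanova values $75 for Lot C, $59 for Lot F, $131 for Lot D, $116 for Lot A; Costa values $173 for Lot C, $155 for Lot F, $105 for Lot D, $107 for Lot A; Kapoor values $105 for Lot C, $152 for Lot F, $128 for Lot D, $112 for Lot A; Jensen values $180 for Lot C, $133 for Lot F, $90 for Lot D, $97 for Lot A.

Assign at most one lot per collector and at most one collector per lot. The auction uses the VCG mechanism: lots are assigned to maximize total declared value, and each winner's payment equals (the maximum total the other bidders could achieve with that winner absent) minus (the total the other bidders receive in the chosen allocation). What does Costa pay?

Costa pays $39.

Efficient allocation: Ivanova→Lot A ($116), Costa→Lot F ($155), Kapoor→Lot D ($128), Jensen→Lot C ($180); total welfare W = $579.
Costa receives Lot F at value $155, so the others get W − 155 = $424.
Without Costa: best allocation of the remaining 3 bidders over all 4 lots is Ivanova→Lot D ($131), Kapoor→Lot F ($152), Jensen→Lot C ($180), total $463.
VCG payment = (others' best without Costa) − (others' welfare with Costa) = 463 − 424 = $39.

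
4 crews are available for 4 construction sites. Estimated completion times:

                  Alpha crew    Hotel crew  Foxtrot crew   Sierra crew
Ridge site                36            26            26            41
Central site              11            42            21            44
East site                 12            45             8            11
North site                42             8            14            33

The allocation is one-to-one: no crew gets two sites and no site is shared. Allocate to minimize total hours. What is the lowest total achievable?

Optimal: Alpha crew→Central site (11 hours), Hotel crew→North site (8 hours), Foxtrot crew→Ridge site (26 hours), Sierra crew→East site (11 hours) — total 11+8+26+11 = 56 hours.
Min-entry greedy (repeatedly take the single cheapest remaining cell) gives 68 hours, worse by 12.
No other one-to-one assignment undercuts 56 hours.

Minimum total: 56 hours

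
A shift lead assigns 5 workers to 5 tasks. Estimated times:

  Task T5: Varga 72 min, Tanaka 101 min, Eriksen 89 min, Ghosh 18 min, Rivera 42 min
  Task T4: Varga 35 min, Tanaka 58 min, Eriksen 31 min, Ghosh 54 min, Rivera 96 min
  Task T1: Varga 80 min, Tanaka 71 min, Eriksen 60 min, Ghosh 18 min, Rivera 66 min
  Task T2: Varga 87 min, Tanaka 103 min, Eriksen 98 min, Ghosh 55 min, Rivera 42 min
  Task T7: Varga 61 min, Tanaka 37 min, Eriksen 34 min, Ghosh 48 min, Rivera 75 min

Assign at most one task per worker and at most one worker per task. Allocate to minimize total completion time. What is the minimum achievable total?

This is a one-to-one assignment (minimum-cost bipartite matching).
Optimal: Varga→Task T4 (35 min), Tanaka→Task T7 (37 min), Eriksen→Task T1 (60 min), Ghosh→Task T5 (18 min), Rivera→Task T2 (42 min) — total 35+37+60+18+42 = 192 min.
Min-entry greedy (repeatedly take the single cheapest remaining cell) gives 208 min, worse by 16.

Minimum total: 192 min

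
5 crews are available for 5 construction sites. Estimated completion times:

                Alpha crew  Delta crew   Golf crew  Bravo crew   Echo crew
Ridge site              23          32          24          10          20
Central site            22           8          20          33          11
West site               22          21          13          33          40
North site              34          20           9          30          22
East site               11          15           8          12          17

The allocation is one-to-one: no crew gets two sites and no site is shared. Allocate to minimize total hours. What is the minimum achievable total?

Minimum total: 62 hours

This is a one-to-one assignment (minimum-cost bipartite matching).
Optimal: Alpha crew→East site (11 hours), Delta crew→West site (21 hours), Golf crew→North site (9 hours), Bravo crew→Ridge site (10 hours), Echo crew→Central site (11 hours) — total 11+21+9+10+11 = 62 hours.
Row-greedy (each crew in turn takes its cheapest remaining site) gives 78 hours, worse by 16.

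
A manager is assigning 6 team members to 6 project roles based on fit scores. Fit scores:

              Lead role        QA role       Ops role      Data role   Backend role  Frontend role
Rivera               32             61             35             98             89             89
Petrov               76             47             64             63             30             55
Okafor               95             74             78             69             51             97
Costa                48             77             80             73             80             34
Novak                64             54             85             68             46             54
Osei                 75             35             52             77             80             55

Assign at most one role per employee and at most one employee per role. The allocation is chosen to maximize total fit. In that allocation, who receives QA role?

Treat this as an assignment problem: match each employee to one role.
Optimal: Rivera→Data role (98 pts), Petrov→Lead role (76 pts), Okafor→Frontend role (97 pts), Costa→QA role (77 pts), Novak→Ops role (85 pts), Osei→Backend role (80 pts) — total 98+76+97+77+85+80 = 513 pts.
Costa's own top role is Ops role (80 pts), but forcing Costa→Ops role and reassigning the rest optimally gives only 485 pts — worse by 28.

Costa receives QA role.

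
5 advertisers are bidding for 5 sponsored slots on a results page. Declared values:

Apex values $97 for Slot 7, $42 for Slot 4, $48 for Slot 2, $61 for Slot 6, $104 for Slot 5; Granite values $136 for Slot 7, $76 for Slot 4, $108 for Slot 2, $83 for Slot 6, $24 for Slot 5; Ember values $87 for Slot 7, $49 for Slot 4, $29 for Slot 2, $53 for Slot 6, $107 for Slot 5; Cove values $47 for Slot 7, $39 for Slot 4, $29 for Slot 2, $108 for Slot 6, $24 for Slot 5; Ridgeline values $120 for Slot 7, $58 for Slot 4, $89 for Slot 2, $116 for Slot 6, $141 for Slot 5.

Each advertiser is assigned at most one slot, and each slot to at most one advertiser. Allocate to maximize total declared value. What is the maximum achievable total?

Treat this as an assignment problem: match each advertiser to one slot.
Optimal: Apex→Slot 7 ($97), Granite→Slot 2 ($108), Ember→Slot 4 ($49), Cove→Slot 6 ($108), Ridgeline→Slot 5 ($141) — total 97+108+49+108+141 = $503.
Row-greedy (each advertiser in turn takes its best remaining slot) gives $421, worse by 82.
Next-best assignment: Apex→Slot 5, Granite→Slot 2, Ember→Slot 4, Cove→Slot 6, Ridgeline→Slot 7 = $489.
No other one-to-one assignment exceeds $503.

Maximum total: $503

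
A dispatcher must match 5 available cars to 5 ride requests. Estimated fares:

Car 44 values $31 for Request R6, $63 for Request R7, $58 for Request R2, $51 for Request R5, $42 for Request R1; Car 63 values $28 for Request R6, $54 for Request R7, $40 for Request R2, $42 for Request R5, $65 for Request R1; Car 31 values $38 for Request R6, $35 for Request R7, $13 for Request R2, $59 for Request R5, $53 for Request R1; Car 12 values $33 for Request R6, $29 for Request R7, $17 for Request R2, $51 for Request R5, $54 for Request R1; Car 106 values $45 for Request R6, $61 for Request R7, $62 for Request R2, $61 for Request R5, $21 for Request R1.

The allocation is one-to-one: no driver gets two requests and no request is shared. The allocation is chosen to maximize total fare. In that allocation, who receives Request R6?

Car 12 receives Request R6.

This is a one-to-one assignment (maximum-weight bipartite matching).
Optimal: Car 44→Request R7 ($63), Car 63→Request R1 ($65), Car 31→Request R5 ($59), Car 12→Request R6 ($33), Car 106→Request R2 ($62) — total 63+65+59+33+62 = $282.
Checked against all permutations: $282 is optimal.
Car 12's own top request is Request R1 ($54), but forcing Car 12→Request R1 and reassigning the rest optimally gives only $270 — worse by 12.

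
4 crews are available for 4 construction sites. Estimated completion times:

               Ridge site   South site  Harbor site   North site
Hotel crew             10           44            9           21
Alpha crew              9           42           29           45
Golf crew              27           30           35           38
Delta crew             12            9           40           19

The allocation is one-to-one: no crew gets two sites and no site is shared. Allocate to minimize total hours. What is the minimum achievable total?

Minimum total: 65 hours

Treat this as an assignment problem: match each crew to one site.
Optimal: Hotel crew→Harbor site (9 hours), Alpha crew→Ridge site (9 hours), Golf crew→North site (38 hours), Delta crew→South site (9 hours) — total 9+9+38+9 = 65 hours.
Row-greedy (each crew in turn takes its cheapest remaining site) gives 67 hours, worse by 2.
Swapping Hotel crew↔Golf crew (Hotel crew→North site 21 hours, Golf crew→Harbor site 35 hours) adds 9.
Every other assignment is strictly worse.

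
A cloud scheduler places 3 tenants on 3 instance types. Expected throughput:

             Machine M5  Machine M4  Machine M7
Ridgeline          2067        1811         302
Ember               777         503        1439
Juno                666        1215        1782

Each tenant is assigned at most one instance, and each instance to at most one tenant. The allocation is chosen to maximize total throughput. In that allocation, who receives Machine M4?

Juno receives Machine M4.

Optimal: Ridgeline→Machine M5 (2067 ops/s), Ember→Machine M7 (1439 ops/s), Juno→Machine M4 (1215 ops/s) — total 2067+1439+1215 = 4721 ops/s.
Max-entry greedy (repeatedly take the single best remaining cell) gives 4352 ops/s, worse by 369.
Next-best assignment: Ridgeline→Machine M4, Ember→Machine M5, Juno→Machine M7 = 4370 ops/s.
Swapping Ember↔Juno (Ember→Machine M4 503 ops/s, Juno→Machine M7 1782 ops/s) loses 369.
No other one-to-one assignment exceeds 4721 ops/s.
Juno's own top instance is Machine M7 (1782 ops/s), but forcing Juno→Machine M7 and reassigning the rest optimally gives only 4370 ops/s — worse by 351.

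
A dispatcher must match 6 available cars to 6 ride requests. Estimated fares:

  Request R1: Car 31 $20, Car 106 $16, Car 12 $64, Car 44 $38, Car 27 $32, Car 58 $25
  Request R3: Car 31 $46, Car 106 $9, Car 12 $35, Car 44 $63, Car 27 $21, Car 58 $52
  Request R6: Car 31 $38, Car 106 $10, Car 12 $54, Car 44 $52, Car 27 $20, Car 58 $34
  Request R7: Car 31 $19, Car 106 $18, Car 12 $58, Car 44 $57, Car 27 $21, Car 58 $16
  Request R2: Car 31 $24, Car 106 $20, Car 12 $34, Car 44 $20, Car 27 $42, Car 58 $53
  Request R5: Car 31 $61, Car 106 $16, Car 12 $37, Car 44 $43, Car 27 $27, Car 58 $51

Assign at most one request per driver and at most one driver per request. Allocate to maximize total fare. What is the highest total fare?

Optimal: Car 31→Request R5 ($61), Car 106→Request R7 ($18), Car 12→Request R1 ($64), Car 44→Request R6 ($52), Car 27→Request R2 ($42), Car 58→Request R3 ($52) — total 61+18+64+52+42+52 = $289.
Column-greedy (each request in turn goes to its best remaining driver) gives $255, worse by 34.
Swapping Car 31↔Car 12 (Car 31→Request R1 $20, Car 12→Request R5 $37) loses 68.

Max total: $289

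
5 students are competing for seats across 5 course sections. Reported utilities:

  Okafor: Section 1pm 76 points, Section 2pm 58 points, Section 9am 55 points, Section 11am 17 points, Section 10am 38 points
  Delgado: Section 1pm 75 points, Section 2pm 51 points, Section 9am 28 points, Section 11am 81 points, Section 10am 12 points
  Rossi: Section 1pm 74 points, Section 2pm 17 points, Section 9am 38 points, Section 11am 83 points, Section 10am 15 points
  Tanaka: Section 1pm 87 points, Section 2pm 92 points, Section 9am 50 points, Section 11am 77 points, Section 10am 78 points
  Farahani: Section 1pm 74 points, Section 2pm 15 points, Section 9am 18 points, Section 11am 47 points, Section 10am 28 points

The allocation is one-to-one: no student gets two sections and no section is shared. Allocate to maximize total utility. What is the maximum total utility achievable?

Max total: 341 points

This is a one-to-one assignment (maximum-weight bipartite matching).
Optimal: Okafor→Section 9am (55 points), Delgado→Section 2pm (51 points), Rossi→Section 11am (83 points), Tanaka→Section 10am (78 points), Farahani→Section 1pm (74 points) — total 55+51+83+78+74 = 341 points.
Row-greedy (each student in turn takes its best remaining section) gives 315 points, worse by 26.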